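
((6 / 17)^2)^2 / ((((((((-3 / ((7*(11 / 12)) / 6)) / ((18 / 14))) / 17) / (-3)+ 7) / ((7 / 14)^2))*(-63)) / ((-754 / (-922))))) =-49764 / 6960016189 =-0.00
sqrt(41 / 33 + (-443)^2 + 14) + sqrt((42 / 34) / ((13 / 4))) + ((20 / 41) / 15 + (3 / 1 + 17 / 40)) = 2 * sqrt(4641) / 221 + 17011 / 4920 + 4 * sqrt(13358235) / 33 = 447.09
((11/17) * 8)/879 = 88/14943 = 0.01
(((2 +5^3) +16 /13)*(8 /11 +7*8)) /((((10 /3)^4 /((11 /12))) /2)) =135027 /1250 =108.02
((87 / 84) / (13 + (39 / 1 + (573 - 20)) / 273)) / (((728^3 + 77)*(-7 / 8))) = -2262 / 11184008671423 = -0.00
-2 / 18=-0.11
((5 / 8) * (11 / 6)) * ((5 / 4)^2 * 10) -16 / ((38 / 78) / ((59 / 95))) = -1727969 / 693120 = -2.49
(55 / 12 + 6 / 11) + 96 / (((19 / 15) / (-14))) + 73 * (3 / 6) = -2556715 / 2508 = -1019.42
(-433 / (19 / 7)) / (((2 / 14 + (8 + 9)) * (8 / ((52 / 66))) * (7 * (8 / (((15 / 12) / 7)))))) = -5629 / 1926144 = -0.00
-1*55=-55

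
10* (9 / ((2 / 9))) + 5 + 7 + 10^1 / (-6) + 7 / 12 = 4991 / 12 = 415.92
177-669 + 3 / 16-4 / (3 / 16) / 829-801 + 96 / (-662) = -17030078905 / 13171152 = -1292.98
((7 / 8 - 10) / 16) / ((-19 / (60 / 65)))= 219 / 7904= 0.03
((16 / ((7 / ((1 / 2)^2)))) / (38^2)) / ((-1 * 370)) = -1 / 934990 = -0.00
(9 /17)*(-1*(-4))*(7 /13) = 252 /221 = 1.14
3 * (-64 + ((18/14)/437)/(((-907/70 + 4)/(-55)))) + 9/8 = -12675081/66424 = -190.82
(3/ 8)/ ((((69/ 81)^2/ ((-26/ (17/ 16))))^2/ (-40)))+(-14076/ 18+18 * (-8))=-1454425174814/ 80874049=-17983.83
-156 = -156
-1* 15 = -15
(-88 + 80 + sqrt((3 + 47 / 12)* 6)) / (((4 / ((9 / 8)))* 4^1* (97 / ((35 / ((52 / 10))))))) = -1575 / 40352 + 1575* sqrt(166) / 645632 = -0.01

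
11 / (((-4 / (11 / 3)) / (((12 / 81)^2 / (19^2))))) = -484 / 789507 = -0.00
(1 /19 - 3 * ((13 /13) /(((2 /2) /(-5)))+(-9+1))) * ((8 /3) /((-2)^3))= -742 /57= -13.02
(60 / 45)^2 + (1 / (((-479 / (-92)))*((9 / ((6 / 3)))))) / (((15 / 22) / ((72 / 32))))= 41356 / 21555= 1.92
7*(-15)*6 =-630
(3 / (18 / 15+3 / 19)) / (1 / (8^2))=6080 / 43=141.40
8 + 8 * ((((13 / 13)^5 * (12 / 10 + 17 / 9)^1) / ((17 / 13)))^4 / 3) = 93514527471008 / 1027464901875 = 91.01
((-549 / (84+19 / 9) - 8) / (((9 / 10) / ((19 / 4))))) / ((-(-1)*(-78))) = 16283 / 16740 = 0.97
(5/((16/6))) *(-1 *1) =-1.88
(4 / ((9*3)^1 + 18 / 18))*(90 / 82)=45 / 287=0.16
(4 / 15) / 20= 1 / 75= 0.01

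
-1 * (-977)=977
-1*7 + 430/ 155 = -131/ 31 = -4.23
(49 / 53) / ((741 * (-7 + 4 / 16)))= -0.00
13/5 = 2.60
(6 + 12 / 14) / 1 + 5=83 / 7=11.86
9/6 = 3/2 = 1.50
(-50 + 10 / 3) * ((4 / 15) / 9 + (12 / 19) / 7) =-8608 / 1539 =-5.59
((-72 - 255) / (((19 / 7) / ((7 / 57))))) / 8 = -5341 / 2888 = -1.85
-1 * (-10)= 10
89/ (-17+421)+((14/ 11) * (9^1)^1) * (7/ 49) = 8251/ 4444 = 1.86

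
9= 9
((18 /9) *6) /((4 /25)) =75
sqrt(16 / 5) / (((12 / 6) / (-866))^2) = 749956 * sqrt(5) / 5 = 335390.52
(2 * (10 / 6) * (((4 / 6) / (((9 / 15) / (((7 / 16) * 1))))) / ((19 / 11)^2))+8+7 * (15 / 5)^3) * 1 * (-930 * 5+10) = -8934100760 / 9747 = -916600.06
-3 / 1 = -3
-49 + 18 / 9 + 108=61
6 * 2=12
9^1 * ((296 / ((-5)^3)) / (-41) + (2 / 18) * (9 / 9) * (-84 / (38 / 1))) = -164634 / 97375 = -1.69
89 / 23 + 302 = 7035 / 23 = 305.87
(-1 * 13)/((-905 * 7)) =13/6335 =0.00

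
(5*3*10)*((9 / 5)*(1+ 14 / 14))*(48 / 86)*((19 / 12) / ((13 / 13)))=20520 / 43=477.21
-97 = -97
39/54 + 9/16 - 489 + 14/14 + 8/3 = -69703/144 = -484.05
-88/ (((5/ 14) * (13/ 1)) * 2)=-616/ 65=-9.48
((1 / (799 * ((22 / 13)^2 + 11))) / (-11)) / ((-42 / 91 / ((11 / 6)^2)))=0.00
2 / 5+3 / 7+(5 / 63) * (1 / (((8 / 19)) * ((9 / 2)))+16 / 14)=76297 / 79380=0.96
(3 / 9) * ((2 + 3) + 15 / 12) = 25 / 12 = 2.08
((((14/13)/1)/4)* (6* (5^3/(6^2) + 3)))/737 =1631/114972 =0.01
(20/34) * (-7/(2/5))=-175/17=-10.29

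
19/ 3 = 6.33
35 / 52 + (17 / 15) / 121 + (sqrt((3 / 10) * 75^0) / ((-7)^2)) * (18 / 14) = 9 * sqrt(30) / 3430 + 64409 / 94380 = 0.70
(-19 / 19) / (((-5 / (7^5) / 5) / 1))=16807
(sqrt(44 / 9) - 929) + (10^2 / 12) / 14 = -38993 / 42 + 2*sqrt(11) / 3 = -926.19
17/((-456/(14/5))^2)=833/1299600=0.00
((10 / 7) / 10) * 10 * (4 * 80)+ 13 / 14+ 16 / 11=70767 / 154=459.53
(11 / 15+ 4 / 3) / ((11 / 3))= 0.56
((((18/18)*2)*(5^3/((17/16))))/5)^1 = 800/17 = 47.06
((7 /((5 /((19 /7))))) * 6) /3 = 38 /5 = 7.60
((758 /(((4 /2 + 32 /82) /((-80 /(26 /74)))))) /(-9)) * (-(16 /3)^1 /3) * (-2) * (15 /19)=22520.50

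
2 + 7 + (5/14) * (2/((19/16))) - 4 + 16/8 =1011/133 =7.60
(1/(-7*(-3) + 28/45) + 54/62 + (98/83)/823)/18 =946396384/18543639303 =0.05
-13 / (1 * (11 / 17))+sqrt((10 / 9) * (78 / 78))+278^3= sqrt(10) / 3+236334251 / 11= 21484932.96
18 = 18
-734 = -734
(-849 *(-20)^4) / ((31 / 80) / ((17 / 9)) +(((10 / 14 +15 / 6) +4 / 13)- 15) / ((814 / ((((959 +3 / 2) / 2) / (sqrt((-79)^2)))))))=-67567754654400000 / 59403769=-1137432115.70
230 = 230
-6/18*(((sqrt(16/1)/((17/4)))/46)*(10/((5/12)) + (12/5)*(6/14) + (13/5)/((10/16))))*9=-122592/68425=-1.79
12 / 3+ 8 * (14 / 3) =124 / 3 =41.33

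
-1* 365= -365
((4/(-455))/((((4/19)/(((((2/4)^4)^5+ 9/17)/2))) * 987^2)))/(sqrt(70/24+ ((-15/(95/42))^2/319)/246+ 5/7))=-3406829561 * sqrt(395587391349381)/11380023081546828412354560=-0.00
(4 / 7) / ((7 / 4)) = 16 / 49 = 0.33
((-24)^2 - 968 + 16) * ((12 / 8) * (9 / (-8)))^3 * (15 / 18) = 1541835 / 1024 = 1505.70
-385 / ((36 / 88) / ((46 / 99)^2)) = -148120 / 729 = -203.18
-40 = -40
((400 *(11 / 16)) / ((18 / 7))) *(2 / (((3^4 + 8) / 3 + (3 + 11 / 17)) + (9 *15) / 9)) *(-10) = -2125 / 48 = -44.27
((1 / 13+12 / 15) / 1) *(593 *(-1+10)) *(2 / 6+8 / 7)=3143493 / 455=6908.78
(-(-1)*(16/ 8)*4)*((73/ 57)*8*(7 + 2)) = 14016/ 19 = 737.68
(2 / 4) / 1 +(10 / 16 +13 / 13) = 17 / 8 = 2.12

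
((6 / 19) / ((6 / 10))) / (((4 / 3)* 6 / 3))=15 / 76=0.20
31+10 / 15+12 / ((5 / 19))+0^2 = 1159 / 15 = 77.27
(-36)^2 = 1296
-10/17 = -0.59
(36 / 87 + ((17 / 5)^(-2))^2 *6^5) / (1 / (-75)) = -10645668900 / 2422109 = -4395.21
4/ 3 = 1.33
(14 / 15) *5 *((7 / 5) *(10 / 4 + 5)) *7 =343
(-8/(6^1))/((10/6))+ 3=11/5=2.20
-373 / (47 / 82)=-30586 / 47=-650.77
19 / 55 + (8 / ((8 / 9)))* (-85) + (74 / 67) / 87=-245140354 / 320595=-764.64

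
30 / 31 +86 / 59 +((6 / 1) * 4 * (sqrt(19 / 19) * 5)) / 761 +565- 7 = 780258178 / 1391869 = 560.58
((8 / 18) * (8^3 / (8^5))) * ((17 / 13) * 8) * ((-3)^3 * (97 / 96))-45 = -39089 / 832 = -46.98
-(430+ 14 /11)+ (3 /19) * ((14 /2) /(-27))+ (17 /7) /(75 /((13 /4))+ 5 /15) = -471252508 /1092861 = -431.21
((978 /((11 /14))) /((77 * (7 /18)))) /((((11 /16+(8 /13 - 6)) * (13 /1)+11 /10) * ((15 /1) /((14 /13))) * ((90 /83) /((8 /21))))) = -13853696 /792296505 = -0.02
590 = 590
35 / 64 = 0.55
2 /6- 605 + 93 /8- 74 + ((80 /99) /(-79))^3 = -2552876516033983 /3827161989288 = -667.04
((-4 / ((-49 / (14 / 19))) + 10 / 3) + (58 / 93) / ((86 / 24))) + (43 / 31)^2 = 90544243 / 16487877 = 5.49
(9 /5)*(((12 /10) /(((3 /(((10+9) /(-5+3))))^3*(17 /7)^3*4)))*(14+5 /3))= -110573939 /5895600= -18.76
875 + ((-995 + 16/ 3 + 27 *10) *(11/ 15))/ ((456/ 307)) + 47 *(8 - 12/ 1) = 6806297/ 20520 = 331.69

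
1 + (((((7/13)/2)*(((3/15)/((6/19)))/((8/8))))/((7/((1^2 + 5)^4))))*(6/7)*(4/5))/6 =10483/2275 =4.61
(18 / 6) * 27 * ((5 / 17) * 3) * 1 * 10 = 12150 / 17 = 714.71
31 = 31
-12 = -12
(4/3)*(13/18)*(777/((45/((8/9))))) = 53872/3645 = 14.78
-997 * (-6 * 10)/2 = 29910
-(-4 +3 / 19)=73 / 19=3.84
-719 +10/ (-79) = -56811/ 79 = -719.13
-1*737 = -737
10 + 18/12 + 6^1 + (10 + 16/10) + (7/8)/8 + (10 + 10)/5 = 10627/320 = 33.21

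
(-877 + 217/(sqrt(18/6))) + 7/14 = -1753/2 + 217 * sqrt(3)/3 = -751.21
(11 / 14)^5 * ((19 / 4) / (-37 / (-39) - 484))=-119338791 / 40528265344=-0.00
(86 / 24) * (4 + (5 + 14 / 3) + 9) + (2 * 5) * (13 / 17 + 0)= 13597 / 153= 88.87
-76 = -76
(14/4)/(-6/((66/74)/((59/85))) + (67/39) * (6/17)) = -85085/98776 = -0.86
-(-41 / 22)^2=-1681 / 484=-3.47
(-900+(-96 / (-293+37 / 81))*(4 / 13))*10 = -173257560 / 19253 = -8998.99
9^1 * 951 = 8559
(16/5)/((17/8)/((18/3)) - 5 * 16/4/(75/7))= -256/121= -2.12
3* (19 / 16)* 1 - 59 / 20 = 49 / 80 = 0.61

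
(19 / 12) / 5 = 0.32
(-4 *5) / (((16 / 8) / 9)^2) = -405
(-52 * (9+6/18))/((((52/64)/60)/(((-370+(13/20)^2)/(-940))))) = -16557072/1175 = -14091.13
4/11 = 0.36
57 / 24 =19 / 8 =2.38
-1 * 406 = -406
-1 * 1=-1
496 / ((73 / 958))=475168 / 73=6509.15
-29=-29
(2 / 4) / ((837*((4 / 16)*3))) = 2 / 2511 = 0.00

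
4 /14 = 2 /7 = 0.29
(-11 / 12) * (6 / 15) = -11 / 30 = -0.37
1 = 1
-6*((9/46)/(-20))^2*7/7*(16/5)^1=-243/132250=-0.00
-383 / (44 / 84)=-8043 / 11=-731.18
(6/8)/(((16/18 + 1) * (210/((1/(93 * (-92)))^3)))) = -1/331265929290240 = -0.00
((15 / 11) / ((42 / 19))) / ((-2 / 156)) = -3705 / 77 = -48.12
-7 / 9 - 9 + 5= -43 / 9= -4.78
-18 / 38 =-9 / 19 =-0.47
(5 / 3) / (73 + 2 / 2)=0.02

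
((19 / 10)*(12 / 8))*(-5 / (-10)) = 57 / 40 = 1.42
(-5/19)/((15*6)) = -1/342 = -0.00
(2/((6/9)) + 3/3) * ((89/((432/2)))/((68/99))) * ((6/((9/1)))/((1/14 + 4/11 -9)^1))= -75383/403614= -0.19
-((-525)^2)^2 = -75969140625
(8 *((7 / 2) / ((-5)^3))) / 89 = -28 / 11125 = -0.00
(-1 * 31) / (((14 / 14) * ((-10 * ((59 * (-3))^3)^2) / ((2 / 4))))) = 31 / 614992180485780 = 0.00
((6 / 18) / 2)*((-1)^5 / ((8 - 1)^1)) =-1 / 42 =-0.02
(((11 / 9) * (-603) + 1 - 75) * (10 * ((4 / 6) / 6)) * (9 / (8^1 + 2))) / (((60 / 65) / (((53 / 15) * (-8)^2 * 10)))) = -17880928 / 9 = -1986769.78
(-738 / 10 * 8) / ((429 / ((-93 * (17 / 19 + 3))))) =6771888 / 13585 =498.48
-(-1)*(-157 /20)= -157 /20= -7.85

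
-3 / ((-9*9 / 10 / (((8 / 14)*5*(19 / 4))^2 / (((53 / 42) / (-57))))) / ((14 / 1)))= -6859000 / 159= -43138.36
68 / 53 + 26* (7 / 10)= 5163 / 265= 19.48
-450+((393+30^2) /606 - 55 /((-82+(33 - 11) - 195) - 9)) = -1085123 /2424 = -447.66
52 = 52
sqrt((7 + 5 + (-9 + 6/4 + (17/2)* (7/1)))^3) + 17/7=3601/7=514.43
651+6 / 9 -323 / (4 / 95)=-84235 / 12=-7019.58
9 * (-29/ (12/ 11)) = -957/ 4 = -239.25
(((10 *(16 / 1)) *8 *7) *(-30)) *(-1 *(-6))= -1612800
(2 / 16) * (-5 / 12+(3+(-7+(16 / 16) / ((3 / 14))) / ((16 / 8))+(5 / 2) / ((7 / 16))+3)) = 851 / 672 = 1.27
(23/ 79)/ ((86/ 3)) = 69/ 6794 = 0.01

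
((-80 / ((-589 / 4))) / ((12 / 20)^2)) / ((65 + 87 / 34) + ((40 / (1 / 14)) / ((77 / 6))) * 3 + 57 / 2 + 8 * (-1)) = 1496000 / 217060047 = 0.01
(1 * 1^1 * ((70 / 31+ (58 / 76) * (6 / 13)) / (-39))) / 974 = -19987 / 290858802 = -0.00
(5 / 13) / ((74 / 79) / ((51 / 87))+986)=6715 / 17242472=0.00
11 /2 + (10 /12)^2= 223 /36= 6.19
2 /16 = 1 /8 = 0.12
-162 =-162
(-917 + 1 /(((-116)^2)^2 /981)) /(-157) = 5.84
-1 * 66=-66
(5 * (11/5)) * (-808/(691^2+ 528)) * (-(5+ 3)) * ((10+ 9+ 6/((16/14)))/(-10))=-862136/2390045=-0.36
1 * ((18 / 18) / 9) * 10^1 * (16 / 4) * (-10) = -400 / 9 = -44.44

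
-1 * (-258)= 258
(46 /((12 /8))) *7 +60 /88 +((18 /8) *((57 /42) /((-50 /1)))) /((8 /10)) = 15912917 /73920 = 215.27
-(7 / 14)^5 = -1 / 32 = -0.03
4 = 4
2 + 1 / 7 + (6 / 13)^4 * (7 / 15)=2163243 / 999635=2.16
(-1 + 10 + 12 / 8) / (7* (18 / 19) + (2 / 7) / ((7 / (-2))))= 1.60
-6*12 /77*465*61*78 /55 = -31859568 /847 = -37614.60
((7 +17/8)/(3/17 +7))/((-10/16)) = -1241/610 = -2.03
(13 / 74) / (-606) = -13 / 44844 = -0.00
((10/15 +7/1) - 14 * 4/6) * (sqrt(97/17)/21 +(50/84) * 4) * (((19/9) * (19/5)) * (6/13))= -36100/2457 - 722 * sqrt(1649)/41769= -15.39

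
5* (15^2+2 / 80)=9001 / 8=1125.12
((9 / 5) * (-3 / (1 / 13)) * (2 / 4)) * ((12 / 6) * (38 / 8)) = -333.45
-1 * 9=-9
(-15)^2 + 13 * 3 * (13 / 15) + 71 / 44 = 57291 / 220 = 260.41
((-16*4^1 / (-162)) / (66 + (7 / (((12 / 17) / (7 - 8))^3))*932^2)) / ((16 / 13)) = -104 / 5601137613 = -0.00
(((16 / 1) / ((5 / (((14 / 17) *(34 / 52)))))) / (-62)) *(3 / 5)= -0.02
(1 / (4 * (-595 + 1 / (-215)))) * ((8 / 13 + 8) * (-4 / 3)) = 12040 / 2494557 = 0.00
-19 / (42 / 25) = -475 / 42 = -11.31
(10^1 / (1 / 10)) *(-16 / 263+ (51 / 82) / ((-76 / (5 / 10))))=-5320925 / 819508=-6.49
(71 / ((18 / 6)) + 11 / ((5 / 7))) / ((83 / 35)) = 4102 / 249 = 16.47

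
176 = 176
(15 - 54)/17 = -39/17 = -2.29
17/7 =2.43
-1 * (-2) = 2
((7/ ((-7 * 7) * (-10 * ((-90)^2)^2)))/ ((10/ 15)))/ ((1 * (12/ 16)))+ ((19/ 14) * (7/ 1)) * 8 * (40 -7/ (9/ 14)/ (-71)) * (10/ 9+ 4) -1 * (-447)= 2615884692750071/ 163040850000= 16044.35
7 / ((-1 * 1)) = -7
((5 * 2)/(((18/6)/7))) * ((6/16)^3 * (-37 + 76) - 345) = -2048515/256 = -8002.01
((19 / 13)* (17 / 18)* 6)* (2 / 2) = 8.28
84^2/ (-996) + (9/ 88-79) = -628013/ 7304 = -85.98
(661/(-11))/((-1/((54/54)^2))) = 661/11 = 60.09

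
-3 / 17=-0.18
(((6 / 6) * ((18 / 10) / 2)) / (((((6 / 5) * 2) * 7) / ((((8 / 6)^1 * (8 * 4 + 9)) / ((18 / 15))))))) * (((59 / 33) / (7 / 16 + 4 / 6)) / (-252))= -0.02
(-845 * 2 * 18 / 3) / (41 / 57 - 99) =288990 / 2801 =103.17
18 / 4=9 / 2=4.50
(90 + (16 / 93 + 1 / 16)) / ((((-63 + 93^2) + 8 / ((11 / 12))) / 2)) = 1476959 / 70339248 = 0.02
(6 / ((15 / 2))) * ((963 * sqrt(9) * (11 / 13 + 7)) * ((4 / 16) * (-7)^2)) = 14439222 / 65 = 222141.88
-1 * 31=-31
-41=-41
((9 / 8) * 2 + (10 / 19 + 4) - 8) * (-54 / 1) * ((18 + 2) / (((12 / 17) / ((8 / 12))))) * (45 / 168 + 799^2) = 847822419765 / 1064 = 796825582.49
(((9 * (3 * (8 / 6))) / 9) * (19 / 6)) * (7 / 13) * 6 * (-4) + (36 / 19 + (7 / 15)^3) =-134793779 / 833625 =-161.70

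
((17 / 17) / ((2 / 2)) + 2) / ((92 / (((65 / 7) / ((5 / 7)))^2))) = 507 / 92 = 5.51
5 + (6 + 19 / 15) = 12.27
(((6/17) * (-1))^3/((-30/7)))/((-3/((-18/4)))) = 378/24565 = 0.02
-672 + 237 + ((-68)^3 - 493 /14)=-4408631 /14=-314902.21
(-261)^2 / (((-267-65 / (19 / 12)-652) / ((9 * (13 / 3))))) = -1740609 / 629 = -2767.26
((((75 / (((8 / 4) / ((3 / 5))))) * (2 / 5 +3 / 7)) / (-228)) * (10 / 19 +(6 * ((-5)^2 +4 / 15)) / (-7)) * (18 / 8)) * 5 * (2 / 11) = 2750679 / 778316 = 3.53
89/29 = 3.07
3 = 3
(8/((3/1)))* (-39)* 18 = -1872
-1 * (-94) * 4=376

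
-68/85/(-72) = 1/90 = 0.01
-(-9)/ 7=9/ 7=1.29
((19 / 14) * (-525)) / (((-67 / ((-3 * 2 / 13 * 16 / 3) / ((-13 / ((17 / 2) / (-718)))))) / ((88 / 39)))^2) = -34017843200 / 8377604833807443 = -0.00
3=3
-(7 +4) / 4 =-11 / 4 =-2.75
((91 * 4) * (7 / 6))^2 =1623076 / 9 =180341.78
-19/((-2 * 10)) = 19/20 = 0.95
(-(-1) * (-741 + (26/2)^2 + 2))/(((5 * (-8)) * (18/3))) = 19/8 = 2.38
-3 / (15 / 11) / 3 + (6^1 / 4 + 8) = 263 / 30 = 8.77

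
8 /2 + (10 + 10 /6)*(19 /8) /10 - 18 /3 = 37 /48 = 0.77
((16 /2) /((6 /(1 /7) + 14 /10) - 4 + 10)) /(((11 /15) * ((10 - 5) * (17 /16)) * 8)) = 240 /46189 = 0.01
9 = 9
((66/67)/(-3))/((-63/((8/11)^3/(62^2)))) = 256/490822101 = 0.00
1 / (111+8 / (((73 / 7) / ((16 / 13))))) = 949 / 106235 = 0.01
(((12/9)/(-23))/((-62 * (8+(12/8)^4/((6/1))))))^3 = 262144/221815382441007753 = 0.00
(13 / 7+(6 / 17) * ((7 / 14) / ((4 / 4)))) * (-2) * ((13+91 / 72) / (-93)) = 124267 / 199206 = 0.62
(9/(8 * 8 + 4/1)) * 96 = 216/17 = 12.71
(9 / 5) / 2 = 9 / 10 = 0.90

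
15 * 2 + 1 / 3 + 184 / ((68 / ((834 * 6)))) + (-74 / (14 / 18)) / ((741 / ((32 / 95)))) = 113680358941 / 8377005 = 13570.53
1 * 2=2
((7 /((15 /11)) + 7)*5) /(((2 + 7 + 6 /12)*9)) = 364 /513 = 0.71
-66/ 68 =-33/ 34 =-0.97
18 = 18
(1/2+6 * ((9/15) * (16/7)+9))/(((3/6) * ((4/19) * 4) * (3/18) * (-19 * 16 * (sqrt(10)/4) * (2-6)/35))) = 13173 * sqrt(10)/1280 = 32.54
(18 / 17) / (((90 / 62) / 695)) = 8618 / 17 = 506.94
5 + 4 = 9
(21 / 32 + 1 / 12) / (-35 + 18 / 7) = -497 / 21792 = -0.02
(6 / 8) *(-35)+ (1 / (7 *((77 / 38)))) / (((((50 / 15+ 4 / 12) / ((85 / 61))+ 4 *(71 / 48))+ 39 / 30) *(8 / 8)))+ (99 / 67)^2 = -467805119079 / 19443672556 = -24.06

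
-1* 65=-65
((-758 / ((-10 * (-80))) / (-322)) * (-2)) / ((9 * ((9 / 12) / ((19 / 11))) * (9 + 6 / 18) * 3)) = -7201 / 133887600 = -0.00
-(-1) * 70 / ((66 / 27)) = 315 / 11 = 28.64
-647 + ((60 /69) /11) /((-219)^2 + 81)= -3932021501 /6077313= -647.00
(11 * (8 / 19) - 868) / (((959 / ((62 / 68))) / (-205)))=52123710 / 309757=168.27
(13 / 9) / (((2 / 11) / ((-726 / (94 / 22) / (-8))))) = 190333 / 1128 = 168.73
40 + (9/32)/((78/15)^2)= 865505/21632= 40.01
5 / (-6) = -5 / 6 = -0.83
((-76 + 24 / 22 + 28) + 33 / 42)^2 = 50452609 / 23716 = 2127.37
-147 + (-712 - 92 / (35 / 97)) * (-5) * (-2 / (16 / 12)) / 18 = -11548 / 21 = -549.90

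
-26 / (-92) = 13 / 46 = 0.28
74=74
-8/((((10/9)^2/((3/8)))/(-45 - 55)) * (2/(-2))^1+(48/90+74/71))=-345060/69379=-4.97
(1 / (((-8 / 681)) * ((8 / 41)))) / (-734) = 0.59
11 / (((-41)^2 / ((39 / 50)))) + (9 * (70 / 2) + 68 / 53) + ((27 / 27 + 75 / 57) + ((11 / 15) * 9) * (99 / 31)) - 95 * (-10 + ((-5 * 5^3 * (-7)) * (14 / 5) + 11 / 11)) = -3050299682629817 / 2623788850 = -1162555.32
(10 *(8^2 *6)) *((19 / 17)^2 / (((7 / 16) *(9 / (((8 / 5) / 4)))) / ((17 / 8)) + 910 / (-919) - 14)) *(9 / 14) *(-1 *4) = 30574909440 / 25675559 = 1190.82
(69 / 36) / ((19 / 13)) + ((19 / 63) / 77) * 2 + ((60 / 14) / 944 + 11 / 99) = 62423035 / 43503768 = 1.43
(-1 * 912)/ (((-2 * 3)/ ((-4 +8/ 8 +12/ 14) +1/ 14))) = -2204/ 7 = -314.86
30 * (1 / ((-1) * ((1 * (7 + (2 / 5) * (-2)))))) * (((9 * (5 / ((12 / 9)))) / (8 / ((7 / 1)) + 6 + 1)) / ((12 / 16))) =-15750 / 589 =-26.74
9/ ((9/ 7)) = 7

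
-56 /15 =-3.73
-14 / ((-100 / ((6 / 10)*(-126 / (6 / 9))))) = -3969 / 250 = -15.88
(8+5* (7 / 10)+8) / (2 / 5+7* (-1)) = -65 / 22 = -2.95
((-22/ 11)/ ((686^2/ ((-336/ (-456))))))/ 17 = -1/ 5428661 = -0.00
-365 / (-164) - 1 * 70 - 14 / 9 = -102331 / 1476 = -69.33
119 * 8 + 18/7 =6682/7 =954.57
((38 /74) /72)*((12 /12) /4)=19 /10656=0.00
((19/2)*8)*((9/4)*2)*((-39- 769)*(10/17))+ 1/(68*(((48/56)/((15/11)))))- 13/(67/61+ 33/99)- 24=-31862492411/195976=-162583.64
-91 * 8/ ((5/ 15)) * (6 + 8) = -30576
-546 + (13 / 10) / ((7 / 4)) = -19084 / 35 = -545.26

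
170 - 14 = 156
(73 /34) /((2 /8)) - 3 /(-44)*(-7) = 6067 /748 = 8.11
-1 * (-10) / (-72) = -5 / 36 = -0.14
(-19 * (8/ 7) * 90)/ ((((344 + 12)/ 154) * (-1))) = 75240/ 89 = 845.39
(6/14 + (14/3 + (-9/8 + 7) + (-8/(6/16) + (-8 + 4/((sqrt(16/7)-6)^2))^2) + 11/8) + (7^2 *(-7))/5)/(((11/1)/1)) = -7273786277/5089291620-418152 *sqrt(7)/12117361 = -1.52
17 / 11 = 1.55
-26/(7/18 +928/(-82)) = 19188/8065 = 2.38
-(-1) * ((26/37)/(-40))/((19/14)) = -91/7030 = -0.01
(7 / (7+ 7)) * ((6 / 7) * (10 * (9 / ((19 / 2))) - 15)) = -45 / 19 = -2.37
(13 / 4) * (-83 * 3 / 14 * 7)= -3237 / 8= -404.62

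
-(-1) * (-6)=-6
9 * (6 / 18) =3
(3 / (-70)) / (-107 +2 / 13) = 13 / 32410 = 0.00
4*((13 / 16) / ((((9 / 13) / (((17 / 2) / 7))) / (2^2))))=2873 / 126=22.80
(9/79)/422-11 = -366709/33338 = -11.00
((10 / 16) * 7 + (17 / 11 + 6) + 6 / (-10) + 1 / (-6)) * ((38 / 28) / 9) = 279737 / 166320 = 1.68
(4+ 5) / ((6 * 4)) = 3 / 8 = 0.38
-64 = -64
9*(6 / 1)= 54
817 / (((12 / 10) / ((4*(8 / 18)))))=32680 / 27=1210.37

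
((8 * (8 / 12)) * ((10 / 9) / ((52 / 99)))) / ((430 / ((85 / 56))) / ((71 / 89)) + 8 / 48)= 1062160 / 33448363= 0.03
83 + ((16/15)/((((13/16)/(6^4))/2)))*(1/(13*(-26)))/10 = 4503479/54925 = 81.99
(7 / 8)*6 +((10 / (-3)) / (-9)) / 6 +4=9.31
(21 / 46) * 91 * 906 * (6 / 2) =112915.17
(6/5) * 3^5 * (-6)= -8748/5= -1749.60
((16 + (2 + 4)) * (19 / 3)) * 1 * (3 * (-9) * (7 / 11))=-2394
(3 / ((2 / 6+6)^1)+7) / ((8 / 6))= 213 / 38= 5.61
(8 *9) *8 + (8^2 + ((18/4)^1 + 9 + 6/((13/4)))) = 17039/26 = 655.35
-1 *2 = -2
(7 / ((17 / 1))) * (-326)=-2282 / 17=-134.24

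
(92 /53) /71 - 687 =-2585089 /3763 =-686.98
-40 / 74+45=1645 / 37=44.46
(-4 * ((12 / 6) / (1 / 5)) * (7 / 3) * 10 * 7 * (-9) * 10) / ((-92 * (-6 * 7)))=3500 / 23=152.17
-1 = -1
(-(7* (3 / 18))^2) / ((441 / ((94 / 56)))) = -47 / 9072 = -0.01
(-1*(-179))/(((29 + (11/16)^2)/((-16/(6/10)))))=-733184/4527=-161.96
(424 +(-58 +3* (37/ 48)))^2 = 34727449/ 256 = 135654.10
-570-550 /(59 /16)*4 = -1166.61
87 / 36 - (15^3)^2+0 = -136687471 / 12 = -11390622.58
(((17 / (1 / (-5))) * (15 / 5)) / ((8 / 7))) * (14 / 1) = -12495 / 4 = -3123.75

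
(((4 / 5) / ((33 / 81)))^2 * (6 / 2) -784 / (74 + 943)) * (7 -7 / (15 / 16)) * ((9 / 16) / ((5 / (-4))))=58126712 / 25636875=2.27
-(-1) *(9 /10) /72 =1 /80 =0.01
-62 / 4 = -15.50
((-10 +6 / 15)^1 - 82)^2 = 209764 / 25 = 8390.56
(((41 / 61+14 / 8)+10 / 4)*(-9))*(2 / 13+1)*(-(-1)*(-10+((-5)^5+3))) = 126951705 / 793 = 160090.42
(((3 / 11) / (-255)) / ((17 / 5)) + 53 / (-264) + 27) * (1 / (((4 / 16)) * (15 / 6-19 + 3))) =-2044651 / 257499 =-7.94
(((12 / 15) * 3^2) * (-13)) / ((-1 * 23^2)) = 0.18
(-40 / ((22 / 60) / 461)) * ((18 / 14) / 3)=-1659600 / 77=-21553.25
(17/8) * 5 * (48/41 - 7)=-20315/328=-61.94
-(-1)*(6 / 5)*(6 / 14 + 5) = 228 / 35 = 6.51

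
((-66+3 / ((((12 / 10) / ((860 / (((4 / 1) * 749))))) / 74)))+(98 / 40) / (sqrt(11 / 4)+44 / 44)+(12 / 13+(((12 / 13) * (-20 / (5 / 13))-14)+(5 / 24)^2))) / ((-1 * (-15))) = -2112428699 / 420638400+7 * sqrt(11) / 150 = -4.87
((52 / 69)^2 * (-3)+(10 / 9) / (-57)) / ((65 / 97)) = -45364378 / 17639505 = -2.57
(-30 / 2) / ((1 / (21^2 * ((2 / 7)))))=-1890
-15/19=-0.79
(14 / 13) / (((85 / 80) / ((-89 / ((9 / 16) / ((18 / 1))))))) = -637952 / 221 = -2886.66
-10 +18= 8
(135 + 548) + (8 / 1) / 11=7521 / 11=683.73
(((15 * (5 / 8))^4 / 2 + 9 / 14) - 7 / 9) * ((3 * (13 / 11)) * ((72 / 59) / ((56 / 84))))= 233214899931 / 9304064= 25065.92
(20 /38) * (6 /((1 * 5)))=12 /19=0.63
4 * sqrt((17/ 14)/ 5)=2 * sqrt(1190)/ 35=1.97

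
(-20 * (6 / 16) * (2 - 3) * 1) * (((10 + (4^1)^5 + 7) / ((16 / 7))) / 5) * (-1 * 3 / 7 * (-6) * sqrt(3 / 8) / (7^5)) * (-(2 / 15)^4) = -0.00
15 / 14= 1.07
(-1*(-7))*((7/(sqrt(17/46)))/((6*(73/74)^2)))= 134162*sqrt(782)/271779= 13.80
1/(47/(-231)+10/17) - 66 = -95799/1511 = -63.40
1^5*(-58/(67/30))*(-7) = 12180/67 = 181.79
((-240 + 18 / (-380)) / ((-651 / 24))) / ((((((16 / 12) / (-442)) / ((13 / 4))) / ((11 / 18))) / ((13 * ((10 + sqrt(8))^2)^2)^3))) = -254287651009333799358.60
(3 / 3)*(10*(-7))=-70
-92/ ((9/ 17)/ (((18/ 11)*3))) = -9384/ 11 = -853.09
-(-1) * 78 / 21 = 3.71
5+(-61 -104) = -160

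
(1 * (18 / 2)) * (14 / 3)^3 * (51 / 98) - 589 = -113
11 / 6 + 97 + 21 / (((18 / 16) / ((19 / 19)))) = 235 / 2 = 117.50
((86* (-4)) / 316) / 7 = -86 / 553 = -0.16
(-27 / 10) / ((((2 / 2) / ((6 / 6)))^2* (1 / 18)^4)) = -1417176 / 5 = -283435.20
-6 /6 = -1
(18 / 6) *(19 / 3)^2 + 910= 3091 / 3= 1030.33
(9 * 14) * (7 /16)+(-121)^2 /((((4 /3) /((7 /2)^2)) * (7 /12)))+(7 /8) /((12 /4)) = 1383907 /6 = 230651.17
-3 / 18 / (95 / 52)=-0.09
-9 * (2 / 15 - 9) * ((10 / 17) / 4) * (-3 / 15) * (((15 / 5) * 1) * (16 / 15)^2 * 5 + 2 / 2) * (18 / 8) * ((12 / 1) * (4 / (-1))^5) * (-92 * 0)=0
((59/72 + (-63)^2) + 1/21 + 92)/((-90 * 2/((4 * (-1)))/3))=270.79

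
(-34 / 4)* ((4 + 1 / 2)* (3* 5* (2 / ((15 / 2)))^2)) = -204 / 5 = -40.80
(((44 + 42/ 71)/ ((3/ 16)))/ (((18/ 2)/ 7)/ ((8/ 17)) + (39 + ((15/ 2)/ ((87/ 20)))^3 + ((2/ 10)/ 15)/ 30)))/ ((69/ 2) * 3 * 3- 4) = 51888865728000/ 3133543384977391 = 0.02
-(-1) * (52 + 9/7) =373/7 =53.29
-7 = -7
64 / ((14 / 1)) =32 / 7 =4.57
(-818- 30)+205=-643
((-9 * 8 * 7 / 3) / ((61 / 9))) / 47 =-1512 / 2867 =-0.53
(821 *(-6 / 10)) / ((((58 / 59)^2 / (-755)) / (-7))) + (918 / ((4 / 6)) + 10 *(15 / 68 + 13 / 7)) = -1077866531827 / 400316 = -2692539.22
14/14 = 1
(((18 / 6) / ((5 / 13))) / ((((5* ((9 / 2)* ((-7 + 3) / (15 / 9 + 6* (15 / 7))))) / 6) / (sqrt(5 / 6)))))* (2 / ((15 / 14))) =-1586* sqrt(30) / 675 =-12.87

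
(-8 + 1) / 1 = -7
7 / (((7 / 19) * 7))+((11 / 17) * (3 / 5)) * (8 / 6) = 1923 / 595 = 3.23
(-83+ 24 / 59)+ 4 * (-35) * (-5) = 36427 / 59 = 617.41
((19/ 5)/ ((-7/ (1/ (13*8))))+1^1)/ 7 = 3621/ 25480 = 0.14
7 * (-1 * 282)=-1974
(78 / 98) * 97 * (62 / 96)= 39091 / 784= 49.86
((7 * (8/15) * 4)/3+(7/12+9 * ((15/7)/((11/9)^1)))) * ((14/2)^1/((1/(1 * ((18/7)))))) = 295777/770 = 384.13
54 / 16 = 27 / 8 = 3.38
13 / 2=6.50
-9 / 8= -1.12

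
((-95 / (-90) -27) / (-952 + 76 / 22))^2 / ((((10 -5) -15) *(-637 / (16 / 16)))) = 26388769 / 224691222581280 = 0.00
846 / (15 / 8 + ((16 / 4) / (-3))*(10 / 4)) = -20304 / 35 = -580.11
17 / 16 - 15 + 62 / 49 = -9935 / 784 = -12.67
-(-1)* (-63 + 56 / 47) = -2905 / 47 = -61.81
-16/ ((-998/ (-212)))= -1696/ 499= -3.40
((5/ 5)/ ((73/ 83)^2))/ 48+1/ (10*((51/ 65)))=671329/ 4348464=0.15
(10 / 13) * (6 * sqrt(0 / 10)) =0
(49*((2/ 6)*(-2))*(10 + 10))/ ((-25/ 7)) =2744/ 15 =182.93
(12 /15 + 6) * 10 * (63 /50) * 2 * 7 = 29988 /25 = 1199.52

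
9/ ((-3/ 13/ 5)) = -195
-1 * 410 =-410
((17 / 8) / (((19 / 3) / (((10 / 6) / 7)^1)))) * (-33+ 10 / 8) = -10795 / 4256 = -2.54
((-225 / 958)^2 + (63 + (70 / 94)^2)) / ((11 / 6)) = 386875662339 / 11150373718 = 34.70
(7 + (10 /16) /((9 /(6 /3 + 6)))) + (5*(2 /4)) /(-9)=131 /18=7.28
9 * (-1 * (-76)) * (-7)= -4788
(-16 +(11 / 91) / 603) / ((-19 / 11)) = 9657527 / 1042587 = 9.26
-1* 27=-27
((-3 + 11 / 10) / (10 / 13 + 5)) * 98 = -12103 / 375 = -32.27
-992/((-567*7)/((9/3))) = 992/1323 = 0.75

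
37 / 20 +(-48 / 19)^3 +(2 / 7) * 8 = -11511519 / 960260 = -11.99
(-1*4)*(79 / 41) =-316 / 41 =-7.71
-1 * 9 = -9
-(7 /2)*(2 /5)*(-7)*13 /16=637 /80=7.96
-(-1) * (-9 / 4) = -9 / 4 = -2.25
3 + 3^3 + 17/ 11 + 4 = 391/ 11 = 35.55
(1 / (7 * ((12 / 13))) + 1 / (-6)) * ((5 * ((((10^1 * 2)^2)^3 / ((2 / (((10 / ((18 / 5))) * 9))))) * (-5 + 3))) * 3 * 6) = 12000000000 / 7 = 1714285714.29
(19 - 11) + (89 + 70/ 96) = 4691/ 48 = 97.73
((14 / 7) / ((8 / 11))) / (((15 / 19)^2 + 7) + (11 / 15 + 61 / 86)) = 2561295 / 8443802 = 0.30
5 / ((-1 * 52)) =-5 / 52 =-0.10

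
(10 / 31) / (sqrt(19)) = 10*sqrt(19) / 589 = 0.07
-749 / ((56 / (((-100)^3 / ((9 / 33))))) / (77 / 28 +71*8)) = 27990531250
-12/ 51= -4/ 17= -0.24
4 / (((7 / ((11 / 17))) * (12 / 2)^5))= 11 / 231336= 0.00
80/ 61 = 1.31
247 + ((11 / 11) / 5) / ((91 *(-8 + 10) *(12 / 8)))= 247.00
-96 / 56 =-12 / 7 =-1.71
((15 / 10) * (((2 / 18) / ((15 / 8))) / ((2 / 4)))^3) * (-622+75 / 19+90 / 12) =-23757824 / 15582375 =-1.52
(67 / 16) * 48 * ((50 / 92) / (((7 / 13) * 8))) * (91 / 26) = 65325 / 736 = 88.76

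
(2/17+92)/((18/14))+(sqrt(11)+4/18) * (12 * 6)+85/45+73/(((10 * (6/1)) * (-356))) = 97533157/1089360+72 * sqrt(11) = 328.33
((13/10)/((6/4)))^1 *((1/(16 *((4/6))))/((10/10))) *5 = 0.41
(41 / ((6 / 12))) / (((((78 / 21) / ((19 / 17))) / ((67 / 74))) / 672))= 122757936 / 8177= 15012.59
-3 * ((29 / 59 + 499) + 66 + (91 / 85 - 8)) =-8403567 / 5015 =-1675.69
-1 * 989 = -989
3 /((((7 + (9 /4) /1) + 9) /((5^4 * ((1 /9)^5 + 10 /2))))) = 738115000 /1436859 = 513.70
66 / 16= 33 / 8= 4.12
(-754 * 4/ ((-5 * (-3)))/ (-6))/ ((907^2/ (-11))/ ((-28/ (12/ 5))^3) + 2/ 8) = 568968400/ 803859453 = 0.71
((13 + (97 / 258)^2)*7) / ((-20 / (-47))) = 287789789 / 1331280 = 216.18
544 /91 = 5.98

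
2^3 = 8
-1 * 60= -60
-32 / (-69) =32 / 69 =0.46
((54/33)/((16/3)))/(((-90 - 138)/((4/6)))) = -3/3344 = -0.00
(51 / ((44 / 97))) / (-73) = -4947 / 3212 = -1.54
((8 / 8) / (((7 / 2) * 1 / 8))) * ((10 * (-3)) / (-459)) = 160 / 1071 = 0.15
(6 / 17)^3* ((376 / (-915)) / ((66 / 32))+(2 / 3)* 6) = 2754336 / 16483115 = 0.17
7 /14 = 1 /2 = 0.50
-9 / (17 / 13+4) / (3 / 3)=-39 / 23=-1.70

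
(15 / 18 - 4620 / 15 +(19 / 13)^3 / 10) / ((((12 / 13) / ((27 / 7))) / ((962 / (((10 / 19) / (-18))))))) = 42185330.90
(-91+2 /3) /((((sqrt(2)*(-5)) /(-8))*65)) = -1084*sqrt(2) /975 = -1.57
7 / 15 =0.47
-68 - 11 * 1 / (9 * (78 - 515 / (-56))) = -2989012 / 43947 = -68.01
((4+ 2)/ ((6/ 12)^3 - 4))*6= -288/ 31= -9.29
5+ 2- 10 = -3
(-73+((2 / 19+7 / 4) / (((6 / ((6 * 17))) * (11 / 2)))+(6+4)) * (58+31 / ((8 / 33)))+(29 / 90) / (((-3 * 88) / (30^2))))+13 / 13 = 28606673 / 10032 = 2851.54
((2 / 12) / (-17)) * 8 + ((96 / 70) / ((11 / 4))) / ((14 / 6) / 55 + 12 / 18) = 2900 / 4641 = 0.62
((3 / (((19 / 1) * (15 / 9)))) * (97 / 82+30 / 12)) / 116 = 1359 / 451820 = 0.00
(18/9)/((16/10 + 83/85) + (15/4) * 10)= 340/6813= 0.05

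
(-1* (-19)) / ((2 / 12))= 114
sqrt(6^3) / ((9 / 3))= 2 * sqrt(6)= 4.90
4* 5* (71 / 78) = 710 / 39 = 18.21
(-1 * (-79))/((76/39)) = 40.54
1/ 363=0.00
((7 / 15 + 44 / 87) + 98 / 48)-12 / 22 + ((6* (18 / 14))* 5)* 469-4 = 692426579 / 38280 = 18088.47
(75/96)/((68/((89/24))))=2225/52224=0.04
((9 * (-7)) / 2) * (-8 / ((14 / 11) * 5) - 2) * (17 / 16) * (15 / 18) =2907 / 32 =90.84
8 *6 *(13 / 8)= 78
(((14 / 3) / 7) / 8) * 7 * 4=7 / 3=2.33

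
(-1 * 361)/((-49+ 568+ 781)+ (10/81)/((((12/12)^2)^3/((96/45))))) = -87723/315964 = -0.28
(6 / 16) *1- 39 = -309 / 8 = -38.62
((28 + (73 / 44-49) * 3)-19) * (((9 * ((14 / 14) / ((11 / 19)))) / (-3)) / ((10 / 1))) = 333621 / 4840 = 68.93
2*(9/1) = 18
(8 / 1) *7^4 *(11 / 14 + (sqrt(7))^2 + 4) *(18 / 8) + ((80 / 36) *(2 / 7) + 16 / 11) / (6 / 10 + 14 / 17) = 42711067895 / 83853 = 509356.47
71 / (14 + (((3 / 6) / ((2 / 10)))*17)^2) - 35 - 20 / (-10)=-239989 / 7281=-32.96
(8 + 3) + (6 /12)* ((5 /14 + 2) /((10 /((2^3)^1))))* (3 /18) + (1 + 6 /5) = 13.36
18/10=9/5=1.80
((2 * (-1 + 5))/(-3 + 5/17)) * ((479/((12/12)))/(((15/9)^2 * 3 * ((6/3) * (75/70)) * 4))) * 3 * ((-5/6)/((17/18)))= 30177/575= 52.48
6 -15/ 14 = 4.93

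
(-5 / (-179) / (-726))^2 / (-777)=-25 / 13122008724132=-0.00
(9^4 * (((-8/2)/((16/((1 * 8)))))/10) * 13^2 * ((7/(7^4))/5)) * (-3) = 3326427/8575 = 387.92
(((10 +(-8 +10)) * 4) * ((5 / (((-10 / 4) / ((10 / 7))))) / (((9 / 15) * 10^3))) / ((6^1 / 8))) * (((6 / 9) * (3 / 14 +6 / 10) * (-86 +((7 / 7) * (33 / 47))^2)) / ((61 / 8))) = 183747328 / 99040515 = 1.86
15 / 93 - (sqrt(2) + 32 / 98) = -sqrt(2) - 251 / 1519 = -1.58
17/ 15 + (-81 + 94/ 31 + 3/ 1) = -34333/ 465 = -73.83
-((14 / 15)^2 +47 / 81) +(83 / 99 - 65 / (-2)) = 1420567 / 44550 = 31.89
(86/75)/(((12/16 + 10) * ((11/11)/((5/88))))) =1/165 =0.01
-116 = -116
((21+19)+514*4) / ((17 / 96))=201216 / 17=11836.24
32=32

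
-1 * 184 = -184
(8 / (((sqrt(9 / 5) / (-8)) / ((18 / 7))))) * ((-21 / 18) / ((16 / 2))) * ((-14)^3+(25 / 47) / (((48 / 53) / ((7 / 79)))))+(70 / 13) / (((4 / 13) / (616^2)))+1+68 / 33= 6591397.83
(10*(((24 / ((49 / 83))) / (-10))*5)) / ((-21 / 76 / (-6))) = -1513920 / 343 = -4413.76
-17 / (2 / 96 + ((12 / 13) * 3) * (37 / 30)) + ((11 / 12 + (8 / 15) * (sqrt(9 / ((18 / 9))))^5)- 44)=-6179237 / 128652 + 81 * sqrt(2) / 5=-25.12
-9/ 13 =-0.69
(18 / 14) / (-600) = -3 / 1400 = -0.00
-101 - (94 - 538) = 343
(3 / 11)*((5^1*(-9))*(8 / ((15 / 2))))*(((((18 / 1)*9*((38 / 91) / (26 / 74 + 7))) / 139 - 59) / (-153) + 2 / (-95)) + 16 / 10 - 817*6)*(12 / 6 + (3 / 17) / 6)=1690785373389594 / 12988208233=130178.49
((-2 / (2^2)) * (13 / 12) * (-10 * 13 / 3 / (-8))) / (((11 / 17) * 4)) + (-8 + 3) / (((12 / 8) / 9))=-394525 / 12672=-31.13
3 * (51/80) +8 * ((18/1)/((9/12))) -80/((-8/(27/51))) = 270921/1360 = 199.21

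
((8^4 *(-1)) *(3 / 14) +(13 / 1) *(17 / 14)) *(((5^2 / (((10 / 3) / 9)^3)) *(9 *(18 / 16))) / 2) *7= -19238695641 / 1280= -15030230.97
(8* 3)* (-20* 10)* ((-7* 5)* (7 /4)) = 294000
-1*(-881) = 881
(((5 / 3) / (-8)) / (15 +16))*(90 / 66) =-25 / 2728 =-0.01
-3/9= -1/3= -0.33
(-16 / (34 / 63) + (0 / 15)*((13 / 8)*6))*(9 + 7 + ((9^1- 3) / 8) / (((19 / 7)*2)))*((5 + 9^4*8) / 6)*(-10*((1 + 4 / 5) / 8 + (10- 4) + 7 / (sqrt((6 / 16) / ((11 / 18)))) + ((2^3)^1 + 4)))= 63095011210*sqrt(33) / 969 + 1971268421661 / 2584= 1136923532.20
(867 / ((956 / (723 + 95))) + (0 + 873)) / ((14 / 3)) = 330813 / 956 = 346.04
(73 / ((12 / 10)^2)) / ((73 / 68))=425 / 9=47.22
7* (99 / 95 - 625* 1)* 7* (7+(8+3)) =-52281432 / 95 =-550330.86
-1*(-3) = 3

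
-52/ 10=-26/ 5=-5.20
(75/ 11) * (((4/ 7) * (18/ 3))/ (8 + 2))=180/ 77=2.34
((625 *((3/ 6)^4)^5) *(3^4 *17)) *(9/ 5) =1549125/ 1048576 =1.48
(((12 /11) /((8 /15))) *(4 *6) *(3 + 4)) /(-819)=-60 /143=-0.42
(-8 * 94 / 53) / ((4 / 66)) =-12408 / 53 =-234.11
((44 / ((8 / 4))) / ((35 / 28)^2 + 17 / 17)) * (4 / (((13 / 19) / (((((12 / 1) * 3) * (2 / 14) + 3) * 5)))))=7624320 / 3731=2043.51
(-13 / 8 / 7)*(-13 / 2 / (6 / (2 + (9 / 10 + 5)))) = 1.99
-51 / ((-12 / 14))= 119 / 2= 59.50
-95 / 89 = -1.07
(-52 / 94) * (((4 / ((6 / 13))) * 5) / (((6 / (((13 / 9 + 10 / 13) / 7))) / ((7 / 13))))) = -0.68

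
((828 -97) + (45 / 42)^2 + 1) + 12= 146049 / 196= 745.15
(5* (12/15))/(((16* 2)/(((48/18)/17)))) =1/51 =0.02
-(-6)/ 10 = 0.60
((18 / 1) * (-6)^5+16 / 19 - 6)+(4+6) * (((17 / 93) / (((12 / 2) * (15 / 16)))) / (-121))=-269345173898 / 1924263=-139973.16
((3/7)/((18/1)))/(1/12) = 2/7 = 0.29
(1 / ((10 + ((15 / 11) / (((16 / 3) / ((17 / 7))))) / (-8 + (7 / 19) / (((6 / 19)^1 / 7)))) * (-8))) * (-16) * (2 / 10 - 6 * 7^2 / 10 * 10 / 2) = -904288 / 42275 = -21.39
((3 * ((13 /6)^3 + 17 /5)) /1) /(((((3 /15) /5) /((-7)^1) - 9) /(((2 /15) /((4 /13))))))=-1333787 /680832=-1.96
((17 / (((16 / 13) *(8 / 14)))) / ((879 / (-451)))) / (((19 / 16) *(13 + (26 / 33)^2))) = -2783121 / 3629684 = -0.77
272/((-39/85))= -23120/39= -592.82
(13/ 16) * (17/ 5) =2.76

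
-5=-5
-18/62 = -9/31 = -0.29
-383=-383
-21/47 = -0.45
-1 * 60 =-60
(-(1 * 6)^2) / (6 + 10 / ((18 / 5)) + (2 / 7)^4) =-777924 / 189823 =-4.10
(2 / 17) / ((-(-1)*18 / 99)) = 11 / 17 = 0.65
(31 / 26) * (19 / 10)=2.27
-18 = -18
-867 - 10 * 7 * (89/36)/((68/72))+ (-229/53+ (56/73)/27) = -1872705049/1775871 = -1054.53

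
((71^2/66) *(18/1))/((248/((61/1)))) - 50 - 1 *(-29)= 317.16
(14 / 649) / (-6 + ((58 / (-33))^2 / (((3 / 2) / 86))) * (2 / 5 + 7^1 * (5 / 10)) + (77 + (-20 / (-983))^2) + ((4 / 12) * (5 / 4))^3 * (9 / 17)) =7285664453760 / 257277216925955561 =0.00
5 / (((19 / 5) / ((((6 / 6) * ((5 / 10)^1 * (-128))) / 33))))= -1600 / 627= -2.55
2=2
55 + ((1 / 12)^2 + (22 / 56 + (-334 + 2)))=-278813 / 1008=-276.60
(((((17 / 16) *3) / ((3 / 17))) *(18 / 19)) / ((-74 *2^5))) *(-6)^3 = 70227 / 44992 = 1.56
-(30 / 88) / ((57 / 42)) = -105 / 418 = -0.25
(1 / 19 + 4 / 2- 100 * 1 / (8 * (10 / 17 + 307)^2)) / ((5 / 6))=2132573123 / 865843965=2.46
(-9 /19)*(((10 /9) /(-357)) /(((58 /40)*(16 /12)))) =50 /65569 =0.00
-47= -47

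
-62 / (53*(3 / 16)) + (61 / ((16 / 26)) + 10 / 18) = 356573 / 3816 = 93.44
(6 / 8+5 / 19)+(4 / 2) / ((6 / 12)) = 381 / 76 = 5.01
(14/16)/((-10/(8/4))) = -7/40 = -0.18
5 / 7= 0.71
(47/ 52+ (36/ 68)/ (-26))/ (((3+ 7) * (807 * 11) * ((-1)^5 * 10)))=-71/ 71338800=-0.00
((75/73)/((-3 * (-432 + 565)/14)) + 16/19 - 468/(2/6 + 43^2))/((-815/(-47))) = 36049/1130405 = 0.03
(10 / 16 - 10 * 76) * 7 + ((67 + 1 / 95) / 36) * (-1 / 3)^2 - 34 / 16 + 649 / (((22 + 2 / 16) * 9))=-18174851 / 3420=-5314.28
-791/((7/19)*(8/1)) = -2147/8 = -268.38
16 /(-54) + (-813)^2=660968.70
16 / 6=8 / 3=2.67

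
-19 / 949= -0.02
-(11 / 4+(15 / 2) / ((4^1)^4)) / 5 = -1423 / 2560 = -0.56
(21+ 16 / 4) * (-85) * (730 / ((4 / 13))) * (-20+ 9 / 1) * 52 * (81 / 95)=46717134750 / 19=2458796565.79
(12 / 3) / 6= 2 / 3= 0.67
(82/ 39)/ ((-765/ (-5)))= 82/ 5967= 0.01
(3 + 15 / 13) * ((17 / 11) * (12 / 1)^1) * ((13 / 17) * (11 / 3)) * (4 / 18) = 48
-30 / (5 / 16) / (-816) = 2 / 17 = 0.12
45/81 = 0.56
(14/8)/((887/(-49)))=-343/3548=-0.10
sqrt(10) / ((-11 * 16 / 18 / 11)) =-9 * sqrt(10) / 8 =-3.56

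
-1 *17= -17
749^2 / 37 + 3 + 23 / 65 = 15165.54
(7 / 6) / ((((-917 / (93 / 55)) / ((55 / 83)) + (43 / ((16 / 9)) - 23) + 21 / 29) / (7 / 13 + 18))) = -12132904 / 458029169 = -0.03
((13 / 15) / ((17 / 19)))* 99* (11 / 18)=29887 / 510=58.60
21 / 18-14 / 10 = -7 / 30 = -0.23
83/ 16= 5.19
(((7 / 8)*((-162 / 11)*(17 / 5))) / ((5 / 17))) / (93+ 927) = -3213 / 22000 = -0.15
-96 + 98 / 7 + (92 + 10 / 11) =120 / 11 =10.91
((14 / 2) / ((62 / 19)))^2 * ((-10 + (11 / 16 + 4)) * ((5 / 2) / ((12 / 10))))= -37589125 / 738048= -50.93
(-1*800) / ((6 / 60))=-8000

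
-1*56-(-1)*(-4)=-60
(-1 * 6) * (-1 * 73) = 438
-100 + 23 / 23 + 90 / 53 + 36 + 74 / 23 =-70805 / 1219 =-58.08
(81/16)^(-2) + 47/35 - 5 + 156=34992212/229635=152.38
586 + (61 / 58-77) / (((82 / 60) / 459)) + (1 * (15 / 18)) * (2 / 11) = -977839198 / 39237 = -24921.35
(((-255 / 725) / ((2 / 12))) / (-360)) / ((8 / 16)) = 17 / 1450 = 0.01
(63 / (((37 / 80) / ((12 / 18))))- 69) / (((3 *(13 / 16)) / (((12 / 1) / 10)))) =25824 / 2405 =10.74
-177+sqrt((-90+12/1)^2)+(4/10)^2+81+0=-446/25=-17.84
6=6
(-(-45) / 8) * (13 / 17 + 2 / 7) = 5625 / 952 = 5.91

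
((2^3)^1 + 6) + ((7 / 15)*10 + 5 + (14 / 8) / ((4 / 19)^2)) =12125 / 192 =63.15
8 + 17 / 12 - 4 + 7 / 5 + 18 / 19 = 8851 / 1140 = 7.76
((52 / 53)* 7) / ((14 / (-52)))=-1352 / 53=-25.51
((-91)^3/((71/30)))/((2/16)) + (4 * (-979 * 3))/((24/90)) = -2591337.25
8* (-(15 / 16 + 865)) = -13855 / 2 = -6927.50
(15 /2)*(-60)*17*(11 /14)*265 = -11149875 /7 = -1592839.29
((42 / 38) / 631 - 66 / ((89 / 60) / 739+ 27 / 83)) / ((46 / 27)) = -78625001818071 / 664311473098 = -118.36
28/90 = 14/45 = 0.31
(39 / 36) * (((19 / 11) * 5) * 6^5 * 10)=8002800 / 11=727527.27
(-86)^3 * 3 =-1908168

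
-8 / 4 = -2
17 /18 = 0.94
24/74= 12/37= 0.32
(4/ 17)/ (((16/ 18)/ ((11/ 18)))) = 11/ 68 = 0.16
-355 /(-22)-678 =-14561 /22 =-661.86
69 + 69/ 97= 6762/ 97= 69.71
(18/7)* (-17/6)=-51/7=-7.29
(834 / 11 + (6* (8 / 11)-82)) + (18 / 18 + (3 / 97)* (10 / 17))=-14511 / 18139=-0.80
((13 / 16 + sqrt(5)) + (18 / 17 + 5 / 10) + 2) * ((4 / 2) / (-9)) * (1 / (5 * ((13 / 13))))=-1189 / 6120 - 2 * sqrt(5) / 45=-0.29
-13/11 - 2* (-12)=251/11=22.82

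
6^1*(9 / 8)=27 / 4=6.75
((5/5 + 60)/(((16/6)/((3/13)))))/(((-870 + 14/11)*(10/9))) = -54351/9938240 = -0.01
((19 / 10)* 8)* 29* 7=15428 / 5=3085.60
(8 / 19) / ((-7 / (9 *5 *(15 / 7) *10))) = -54000 / 931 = -58.00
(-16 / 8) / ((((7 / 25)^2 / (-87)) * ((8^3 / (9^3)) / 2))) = 39639375 / 6272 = 6320.05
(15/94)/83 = 15/7802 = 0.00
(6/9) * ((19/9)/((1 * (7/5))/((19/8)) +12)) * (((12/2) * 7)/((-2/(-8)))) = 50540/2691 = 18.78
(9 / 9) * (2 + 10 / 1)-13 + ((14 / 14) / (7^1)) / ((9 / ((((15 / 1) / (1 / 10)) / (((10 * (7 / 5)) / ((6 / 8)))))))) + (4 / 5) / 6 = -2173 / 2940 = -0.74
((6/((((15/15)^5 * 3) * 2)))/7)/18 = 1/126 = 0.01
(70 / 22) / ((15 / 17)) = 119 / 33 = 3.61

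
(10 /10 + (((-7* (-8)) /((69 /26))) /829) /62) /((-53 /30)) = -17739590 /31327081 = -0.57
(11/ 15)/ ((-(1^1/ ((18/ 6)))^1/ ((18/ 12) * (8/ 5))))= -132/ 25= -5.28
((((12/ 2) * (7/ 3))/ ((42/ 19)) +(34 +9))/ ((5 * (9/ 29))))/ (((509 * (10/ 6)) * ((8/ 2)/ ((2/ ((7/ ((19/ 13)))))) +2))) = 20387/ 6298875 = 0.00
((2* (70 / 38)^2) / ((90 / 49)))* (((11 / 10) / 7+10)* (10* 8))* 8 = 8671040 / 361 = 24019.50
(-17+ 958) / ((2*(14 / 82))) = 38581 / 14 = 2755.79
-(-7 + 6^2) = -29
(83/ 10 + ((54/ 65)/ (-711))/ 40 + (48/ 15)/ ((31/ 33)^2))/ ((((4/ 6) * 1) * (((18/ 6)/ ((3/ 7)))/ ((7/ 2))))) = 3531156261/ 394778800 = 8.94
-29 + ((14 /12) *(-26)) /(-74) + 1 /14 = -22159 /777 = -28.52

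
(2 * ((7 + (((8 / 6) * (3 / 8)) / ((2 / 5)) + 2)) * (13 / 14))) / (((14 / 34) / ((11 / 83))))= 99671 / 16268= 6.13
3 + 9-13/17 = 191/17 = 11.24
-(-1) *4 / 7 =4 / 7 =0.57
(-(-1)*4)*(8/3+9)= 140/3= 46.67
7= 7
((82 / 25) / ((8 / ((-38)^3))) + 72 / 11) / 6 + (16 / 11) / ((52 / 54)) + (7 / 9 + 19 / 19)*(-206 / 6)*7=-402918953 / 96525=-4174.24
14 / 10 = 7 / 5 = 1.40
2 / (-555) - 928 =-515042 / 555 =-928.00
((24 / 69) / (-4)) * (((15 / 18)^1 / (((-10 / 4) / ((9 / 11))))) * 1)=6 / 253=0.02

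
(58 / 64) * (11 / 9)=319 / 288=1.11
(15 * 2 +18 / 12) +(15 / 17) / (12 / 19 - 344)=31.50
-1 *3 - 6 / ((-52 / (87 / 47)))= -3405 / 1222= -2.79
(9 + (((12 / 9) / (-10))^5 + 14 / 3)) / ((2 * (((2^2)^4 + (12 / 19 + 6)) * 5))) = 197183767 / 37892812500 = 0.01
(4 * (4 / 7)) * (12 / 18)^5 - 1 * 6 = -9694 / 1701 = -5.70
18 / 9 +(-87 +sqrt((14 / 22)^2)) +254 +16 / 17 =31898 / 187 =170.58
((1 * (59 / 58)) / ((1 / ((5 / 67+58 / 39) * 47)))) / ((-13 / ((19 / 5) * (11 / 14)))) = -337881731 / 19702020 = -17.15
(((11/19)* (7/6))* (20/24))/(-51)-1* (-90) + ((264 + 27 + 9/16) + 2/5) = 266479897/697680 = 381.95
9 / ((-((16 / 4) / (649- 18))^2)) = -223965.56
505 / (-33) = -505 / 33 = -15.30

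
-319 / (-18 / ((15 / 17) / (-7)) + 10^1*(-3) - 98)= -1595 / 74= -21.55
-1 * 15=-15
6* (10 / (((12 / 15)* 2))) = 37.50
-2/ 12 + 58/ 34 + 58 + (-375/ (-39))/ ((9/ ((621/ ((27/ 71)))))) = 7177097/ 3978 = 1804.20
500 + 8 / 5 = 2508 / 5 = 501.60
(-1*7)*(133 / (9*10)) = -931 / 90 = -10.34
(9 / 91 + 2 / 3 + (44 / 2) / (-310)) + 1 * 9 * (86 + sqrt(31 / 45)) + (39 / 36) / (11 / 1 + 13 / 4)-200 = 3 * sqrt(155) / 5 + 1386320879 / 2411955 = 582.24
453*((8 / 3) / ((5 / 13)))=3140.80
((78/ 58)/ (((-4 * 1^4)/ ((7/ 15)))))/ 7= -13/ 580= -0.02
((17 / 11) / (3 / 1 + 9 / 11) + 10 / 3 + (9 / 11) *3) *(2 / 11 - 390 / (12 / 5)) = -10216631 / 10164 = -1005.18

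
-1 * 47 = -47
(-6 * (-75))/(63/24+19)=3600/173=20.81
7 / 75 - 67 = -5018 / 75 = -66.91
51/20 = 2.55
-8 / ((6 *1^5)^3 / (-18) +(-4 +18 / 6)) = 8 / 13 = 0.62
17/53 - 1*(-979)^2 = -50797356/53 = -958440.68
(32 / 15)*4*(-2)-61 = -1171 / 15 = -78.07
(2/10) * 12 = 12/5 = 2.40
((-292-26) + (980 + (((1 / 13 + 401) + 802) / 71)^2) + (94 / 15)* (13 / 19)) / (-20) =-57872059417 / 1213998825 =-47.67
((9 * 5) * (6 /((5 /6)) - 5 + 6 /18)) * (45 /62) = 2565 /31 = 82.74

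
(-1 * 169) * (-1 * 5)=845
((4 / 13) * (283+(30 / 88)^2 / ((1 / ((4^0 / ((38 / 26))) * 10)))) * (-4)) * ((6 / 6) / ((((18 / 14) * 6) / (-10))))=365369270 / 806949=452.78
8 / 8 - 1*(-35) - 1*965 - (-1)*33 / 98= -91009 / 98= -928.66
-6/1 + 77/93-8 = -1225/93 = -13.17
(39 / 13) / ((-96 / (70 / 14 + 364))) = -11.53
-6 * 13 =-78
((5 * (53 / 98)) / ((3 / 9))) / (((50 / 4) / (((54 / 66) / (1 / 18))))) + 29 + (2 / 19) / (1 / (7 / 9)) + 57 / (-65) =226235456 / 5990985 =37.76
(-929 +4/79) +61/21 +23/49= -10748705/11613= -925.58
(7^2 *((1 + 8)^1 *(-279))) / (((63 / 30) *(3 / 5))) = -97650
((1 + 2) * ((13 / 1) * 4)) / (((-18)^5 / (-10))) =65 / 78732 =0.00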